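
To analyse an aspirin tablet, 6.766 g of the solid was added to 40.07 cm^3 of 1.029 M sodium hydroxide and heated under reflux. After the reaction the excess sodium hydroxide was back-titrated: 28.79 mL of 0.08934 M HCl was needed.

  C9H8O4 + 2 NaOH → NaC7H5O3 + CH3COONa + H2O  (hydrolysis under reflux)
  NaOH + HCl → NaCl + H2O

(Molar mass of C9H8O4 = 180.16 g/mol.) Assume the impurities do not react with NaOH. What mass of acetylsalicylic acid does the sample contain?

n(NaOH) added = 0.04007 × 1.029 = 0.04123 mol
n(HCl) used in back-titration = 0.02879 × 0.08934 = 2.572 × 10^-3 mol
n(NaOH) left over = 2.572 × 10^-3 mol (1:1 ratio)
n(NaOH) consumed by analyte = 0.04123 − 2.572 × 10^-3 = 0.03866 mol
From the 1:2 ratio, n(C9H8O4) = 1/2 × 0.03866 = 0.01933 mol
mass of C9H8O4 = 0.01933 × 180.16 = 3.482 g

3.482 g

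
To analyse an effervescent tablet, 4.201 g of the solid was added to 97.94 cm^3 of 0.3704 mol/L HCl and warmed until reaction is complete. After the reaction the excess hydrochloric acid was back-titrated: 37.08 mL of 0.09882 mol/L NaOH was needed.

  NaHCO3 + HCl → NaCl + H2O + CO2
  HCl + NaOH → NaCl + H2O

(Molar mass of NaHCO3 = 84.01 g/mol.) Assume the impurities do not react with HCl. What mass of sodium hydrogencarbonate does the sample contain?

n(HCl) added = 0.09794 × 0.3704 = 0.03628 mol
n(NaOH) used in back-titration = 0.03708 × 0.09882 = 3.664 × 10^-3 mol
n(HCl) left over = 3.664 × 10^-3 mol (1:1 ratio)
n(HCl) consumed by analyte = 0.03628 − 3.664 × 10^-3 = 0.03261 mol
n(NaHCO3) = 0.03261 mol (1:1 ratio)
mass of NaHCO3 = 0.03261 × 84.01 = 2.740 g

2.740 g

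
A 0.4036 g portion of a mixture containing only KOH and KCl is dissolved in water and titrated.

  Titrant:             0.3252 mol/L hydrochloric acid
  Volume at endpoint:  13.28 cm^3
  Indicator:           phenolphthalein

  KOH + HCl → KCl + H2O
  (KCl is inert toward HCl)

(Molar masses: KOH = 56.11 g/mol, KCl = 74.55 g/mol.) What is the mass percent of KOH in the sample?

n(HCl) = 0.01328 × 0.3252 = 4.319 × 10^-3 mol
Let x = n(KOH), y = n(KCl).
Titrant: 1x = 4.319 × 10^-3;  mass: 56.11x + 74.55y = 0.4036
Solving, x = 4.319 × 10^-3 mol, y = 2.163 × 10^-3 mol
mass of KOH = 4.319 × 10^-3 × 56.11 = 0.2423 g
% KOH = 0.2423 / 0.4036 × 100 = 60.04 %

60.04 %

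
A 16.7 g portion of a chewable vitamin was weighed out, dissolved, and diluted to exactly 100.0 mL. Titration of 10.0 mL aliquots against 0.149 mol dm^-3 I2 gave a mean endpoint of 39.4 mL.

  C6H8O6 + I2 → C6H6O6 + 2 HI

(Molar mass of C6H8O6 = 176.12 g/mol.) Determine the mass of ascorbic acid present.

n(I2) per titration = 0.0394 × 0.149 = 5.87 × 10^-3 mol
n(C6H8O6) in each aliquot = 5.87 × 10^-3 mol (1:1 ratio)
n(C6H8O6) in the whole flask = 5.87 × 10^-3 × 100.0/10.0 = 0.0587 mol
mass of C6H8O6 = 0.0587 × 176.12 = 10.3 g

10.3 g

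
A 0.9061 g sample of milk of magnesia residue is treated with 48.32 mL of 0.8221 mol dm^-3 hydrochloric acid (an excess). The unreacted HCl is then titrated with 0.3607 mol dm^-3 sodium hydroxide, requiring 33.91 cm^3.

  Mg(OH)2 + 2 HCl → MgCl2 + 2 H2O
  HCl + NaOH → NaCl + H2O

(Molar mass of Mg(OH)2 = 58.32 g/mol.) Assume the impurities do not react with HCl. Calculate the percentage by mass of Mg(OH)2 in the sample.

n(HCl) added = 0.04832 × 0.8221 = 0.03972 mol
n(NaOH) used in back-titration = 0.03391 × 0.3607 = 0.01223 mol
n(HCl) left over = 0.01223 mol (1:1 ratio)
n(HCl) consumed by analyte = 0.03972 − 0.01223 = 0.02749 mol
From the 1:2 ratio, n(Mg(OH)2) = 1/2 × 0.02749 = 0.01375 mol
mass of Mg(OH)2 = 0.01375 × 58.32 = 0.8017 g
% Mg(OH)2 = 0.8017 / 0.9061 × 100 = 88.48 %

88.48 %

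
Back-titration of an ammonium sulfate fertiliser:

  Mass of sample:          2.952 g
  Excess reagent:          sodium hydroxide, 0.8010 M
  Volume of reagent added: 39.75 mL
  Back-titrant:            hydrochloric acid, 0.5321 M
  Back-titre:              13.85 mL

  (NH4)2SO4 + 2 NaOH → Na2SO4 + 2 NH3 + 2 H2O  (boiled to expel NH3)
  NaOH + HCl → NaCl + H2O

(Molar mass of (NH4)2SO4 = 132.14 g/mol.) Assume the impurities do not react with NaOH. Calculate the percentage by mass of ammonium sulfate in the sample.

n(NaOH) added = 0.03975 × 0.8010 = 0.03184 mol
n(HCl) used in back-titration = 0.01385 × 0.5321 = 7.370 × 10^-3 mol
n(NaOH) left over = 7.370 × 10^-3 mol (1:1 ratio)
n(NaOH) consumed by analyte = 0.03184 − 7.370 × 10^-3 = 0.02447 mol
From the 1:2 ratio, n((NH4)2SO4) = 1/2 × 0.02447 = 0.01224 mol
mass of (NH4)2SO4 = 0.01224 × 132.14 = 1.617 g
% (NH4)2SO4 = 1.617 / 2.952 × 100 = 54.77 %

54.77 %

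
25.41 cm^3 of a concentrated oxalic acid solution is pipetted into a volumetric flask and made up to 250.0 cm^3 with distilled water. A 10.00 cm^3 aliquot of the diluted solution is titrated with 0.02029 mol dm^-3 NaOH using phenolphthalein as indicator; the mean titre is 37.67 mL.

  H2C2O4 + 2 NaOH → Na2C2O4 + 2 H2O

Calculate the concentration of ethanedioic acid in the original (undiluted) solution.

n(NaOH) = 0.03767 × 0.02029 = 7.643 × 10^-4 mol
From the 1:2 ratio, n(H2C2O4) in the aliquot = 1/2 × 7.643 × 10^-4 = 3.822 × 10^-4 mol
[H2C2O4]_dilute = 3.822 × 10^-4 / 0.01000 = 0.03822 mol/L
Dilution factor = 250.0 / 25.41 = 9.839
[H2C2O4]_stock = 0.03822 × 9.839 = 0.3760 mol/L

0.3760 mol/L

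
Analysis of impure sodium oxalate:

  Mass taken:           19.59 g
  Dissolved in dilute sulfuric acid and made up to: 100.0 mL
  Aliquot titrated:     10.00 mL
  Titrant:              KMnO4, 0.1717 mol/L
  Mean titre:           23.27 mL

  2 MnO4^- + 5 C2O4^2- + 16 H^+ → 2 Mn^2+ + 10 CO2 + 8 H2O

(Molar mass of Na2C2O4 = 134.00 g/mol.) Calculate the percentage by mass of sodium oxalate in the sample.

68.32 %

n(KMnO4) per titration = 0.02327 × 0.1717 = 3.995 × 10^-3 mol
From the 5:2 ratio, n(Na2C2O4) in each aliquot = 5/2 × 3.995 × 10^-3 = 9.989 × 10^-3 mol
n(Na2C2O4) in the whole flask = 9.989 × 10^-3 × 100.0/10.00 = 0.09989 mol
mass of Na2C2O4 = 0.09989 × 134.00 = 13.38 g
% Na2C2O4 = 13.38 / 19.59 × 100 = 68.32 %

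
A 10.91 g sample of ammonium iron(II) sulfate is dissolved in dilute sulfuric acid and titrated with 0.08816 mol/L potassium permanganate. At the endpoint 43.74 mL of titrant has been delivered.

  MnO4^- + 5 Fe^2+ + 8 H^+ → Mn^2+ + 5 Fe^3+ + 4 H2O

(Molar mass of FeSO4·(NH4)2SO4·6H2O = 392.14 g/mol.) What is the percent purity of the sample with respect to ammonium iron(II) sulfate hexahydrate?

69.30 %

n(KMnO4) = 0.04374 L × 0.08816 mol/L = 3.856 × 10^-3 mol
From the 5:1 ratio, n(FeSO4·(NH4)2SO4·6H2O) = 5/1 × 3.856 × 10^-3 = 0.01928 mol
mass of FeSO4·(NH4)2SO4·6H2O = 0.01928 × 392.14 g/mol = 7.561 g
% FeSO4·(NH4)2SO4·6H2O = 7.561 / 10.91 × 100 = 69.30 %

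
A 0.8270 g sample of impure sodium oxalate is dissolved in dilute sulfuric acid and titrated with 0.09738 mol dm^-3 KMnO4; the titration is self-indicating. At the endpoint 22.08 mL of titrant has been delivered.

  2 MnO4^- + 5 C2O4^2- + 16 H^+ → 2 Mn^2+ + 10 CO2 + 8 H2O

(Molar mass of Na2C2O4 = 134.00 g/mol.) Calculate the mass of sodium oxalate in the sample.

n(KMnO4) = 0.02208 L × 0.09738 mol/L = 2.150 × 10^-3 mol
From the 5:2 ratio, n(Na2C2O4) = 5/2 × 2.150 × 10^-3 = 5.375 × 10^-3 mol
mass of Na2C2O4 = 5.375 × 10^-3 × 134.00 g/mol = 0.7203 g

0.7203 g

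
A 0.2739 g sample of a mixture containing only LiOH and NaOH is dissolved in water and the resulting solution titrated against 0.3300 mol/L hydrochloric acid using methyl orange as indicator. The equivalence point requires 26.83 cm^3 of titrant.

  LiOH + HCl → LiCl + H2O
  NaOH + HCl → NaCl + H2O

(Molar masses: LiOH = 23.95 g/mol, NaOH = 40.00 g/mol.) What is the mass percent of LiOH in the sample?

43.72 %

n(HCl) = 0.02683 × 0.3300 = 8.854 × 10^-3 mol
Let x = n(LiOH), y = n(NaOH).
Titrant: 1x + 1y = 8.854 × 10^-3;  mass: 23.95x + 40.00y = 0.2739
Solving, x = 5.000 × 10^-3 mol, y = 3.854 × 10^-3 mol
mass of LiOH = 5.000 × 10^-3 × 23.95 = 0.1198 g
% LiOH = 0.1198 / 0.2739 × 100 = 43.72 %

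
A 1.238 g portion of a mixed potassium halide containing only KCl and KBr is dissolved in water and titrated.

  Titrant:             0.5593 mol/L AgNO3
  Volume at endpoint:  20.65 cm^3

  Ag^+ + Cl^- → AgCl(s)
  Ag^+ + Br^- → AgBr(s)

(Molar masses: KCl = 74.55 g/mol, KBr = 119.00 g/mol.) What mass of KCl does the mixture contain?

0.2288 g

n(AgNO3) = 0.02065 × 0.5593 = 0.01155 mol
Let x = n(KCl), y = n(KBr).
Titrant: 1x + 1y = 0.01155;  mass: 74.55x + 119.00y = 1.238
Solving, x = 3.069 × 10^-3 mol, y = 8.481 × 10^-3 mol
mass of KCl = 3.069 × 10^-3 × 74.55 = 0.2288 g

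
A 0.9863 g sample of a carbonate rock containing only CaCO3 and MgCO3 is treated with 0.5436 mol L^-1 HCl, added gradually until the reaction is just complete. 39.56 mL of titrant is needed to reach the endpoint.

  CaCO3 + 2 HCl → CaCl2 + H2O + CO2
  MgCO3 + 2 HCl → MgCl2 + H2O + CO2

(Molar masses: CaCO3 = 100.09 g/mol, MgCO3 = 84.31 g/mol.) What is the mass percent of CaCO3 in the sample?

51.30 %

n(HCl) = 0.03956 × 0.5436 = 0.02150 mol
Let x = n(CaCO3), y = n(MgCO3).
Titrant: 2x + 2y = 0.02150;  mass: 100.09x + 84.31y = 0.9863
Solving, x = 5.055 × 10^-3 mol, y = 5.698 × 10^-3 mol
mass of CaCO3 = 5.055 × 10^-3 × 100.09 = 0.5059 g
% CaCO3 = 0.5059 / 0.9863 × 100 = 51.30 %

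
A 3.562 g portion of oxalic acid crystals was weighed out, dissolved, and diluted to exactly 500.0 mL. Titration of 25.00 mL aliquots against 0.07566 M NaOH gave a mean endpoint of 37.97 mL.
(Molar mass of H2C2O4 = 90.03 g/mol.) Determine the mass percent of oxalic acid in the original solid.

H2C2O4 + 2 NaOH → Na2C2O4 + 2 H2O
n(NaOH) per titration = 0.03797 × 0.07566 = 2.873 × 10^-3 mol
From the 1:2 ratio, n(H2C2O4) in each aliquot = 1/2 × 2.873 × 10^-3 = 1.436 × 10^-3 mol
n(H2C2O4) in the whole flask = 1.436 × 10^-3 × 500.0/25.00 = 0.02873 mol
mass of H2C2O4 = 0.02873 × 90.03 = 2.586 g
% H2C2O4 = 2.586 / 3.562 × 100 = 72.61 %

72.61 %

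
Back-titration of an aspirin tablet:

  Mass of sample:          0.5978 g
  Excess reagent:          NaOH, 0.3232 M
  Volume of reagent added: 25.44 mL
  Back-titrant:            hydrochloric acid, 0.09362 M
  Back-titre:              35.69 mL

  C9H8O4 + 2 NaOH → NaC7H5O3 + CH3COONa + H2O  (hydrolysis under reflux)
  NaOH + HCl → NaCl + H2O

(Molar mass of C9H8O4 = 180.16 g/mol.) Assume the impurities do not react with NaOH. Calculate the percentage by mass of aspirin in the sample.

n(NaOH) added = 0.02544 × 0.3232 = 8.222 × 10^-3 mol
n(HCl) used in back-titration = 0.03569 × 0.09362 = 3.341 × 10^-3 mol
n(NaOH) left over = 3.341 × 10^-3 mol (1:1 ratio)
n(NaOH) consumed by analyte = 8.222 × 10^-3 − 3.341 × 10^-3 = 4.881 × 10^-3 mol
From the 1:2 ratio, n(C9H8O4) = 1/2 × 4.881 × 10^-3 = 2.440 × 10^-3 mol
mass of C9H8O4 = 2.440 × 10^-3 × 180.16 = 0.4397 g
% C9H8O4 = 0.4397 / 0.5978 × 100 = 73.55 %

73.55 %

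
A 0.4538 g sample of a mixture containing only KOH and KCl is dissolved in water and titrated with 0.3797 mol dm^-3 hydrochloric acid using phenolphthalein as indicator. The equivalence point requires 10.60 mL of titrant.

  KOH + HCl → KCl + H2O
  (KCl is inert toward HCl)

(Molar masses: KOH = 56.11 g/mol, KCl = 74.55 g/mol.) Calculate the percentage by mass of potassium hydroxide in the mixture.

49.76 %

n(HCl) = 0.01060 × 0.3797 = 4.025 × 10^-3 mol
Let x = n(KOH), y = n(KCl).
Titrant: 1x = 4.025 × 10^-3;  mass: 56.11x + 74.55y = 0.4538
Solving, x = 4.025 × 10^-3 mol, y = 3.058 × 10^-3 mol
mass of KOH = 4.025 × 10^-3 × 56.11 = 0.2258 g
% KOH = 0.2258 / 0.4538 × 100 = 49.76 %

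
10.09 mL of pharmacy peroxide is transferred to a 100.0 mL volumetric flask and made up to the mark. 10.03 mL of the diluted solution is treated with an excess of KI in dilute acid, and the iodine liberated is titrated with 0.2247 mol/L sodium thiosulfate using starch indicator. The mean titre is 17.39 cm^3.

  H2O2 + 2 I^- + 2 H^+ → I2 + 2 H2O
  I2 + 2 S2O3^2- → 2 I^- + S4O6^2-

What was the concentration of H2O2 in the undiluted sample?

1.931 mol/L

n(S2O3^2-) = 0.01739 × 0.2247 = 3.908 × 10^-3 mol
n(I2) = n(S2O3^2-)/2 = 1.954 × 10^-3 mol
n(H2O2) in the aliquot = 1.954 × 10^-3 mol (1:1 ratio)
[H2O2]_dilute = 1.954 × 10^-3 / 0.01003 = 0.1948 mol/L
[H2O2]_original = 0.1948 × 100.0/10.09 = 1.931 mol/L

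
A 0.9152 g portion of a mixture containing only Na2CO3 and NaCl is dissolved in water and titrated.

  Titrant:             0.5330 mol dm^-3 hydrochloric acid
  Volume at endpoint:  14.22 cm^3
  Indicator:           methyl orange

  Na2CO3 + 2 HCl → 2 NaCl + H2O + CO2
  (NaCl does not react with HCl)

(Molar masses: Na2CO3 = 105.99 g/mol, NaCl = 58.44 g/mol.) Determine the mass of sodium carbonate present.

n(HCl) = 0.01422 × 0.5330 = 7.579 × 10^-3 mol
Let x = n(Na2CO3), y = n(NaCl).
Titrant: 2x = 7.579 × 10^-3;  mass: 105.99x + 58.44y = 0.9152
Solving, x = 3.790 × 10^-3 mol, y = 8.787 × 10^-3 mol
mass of Na2CO3 = 3.790 × 10^-3 × 105.99 = 0.4017 g

0.4017 g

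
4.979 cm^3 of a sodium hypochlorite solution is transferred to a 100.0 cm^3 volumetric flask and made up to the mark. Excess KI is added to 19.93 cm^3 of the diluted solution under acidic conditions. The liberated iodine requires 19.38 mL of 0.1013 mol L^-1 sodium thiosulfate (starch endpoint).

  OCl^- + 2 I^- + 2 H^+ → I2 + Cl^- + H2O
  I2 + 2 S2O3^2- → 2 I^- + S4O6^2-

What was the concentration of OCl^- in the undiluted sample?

n(S2O3^2-) = 0.01938 × 0.1013 = 1.963 × 10^-3 mol
n(I2) = n(S2O3^2-)/2 = 9.816 × 10^-4 mol
n(OCl^-) in the aliquot = 9.816 × 10^-4 mol (1:1 ratio)
[OCl^-]_dilute = 9.816 × 10^-4 / 0.01993 = 0.04925 mol/L
[OCl^-]_original = 0.04925 × 100.0/4.979 = 0.9892 mol/L

0.9892 mol/L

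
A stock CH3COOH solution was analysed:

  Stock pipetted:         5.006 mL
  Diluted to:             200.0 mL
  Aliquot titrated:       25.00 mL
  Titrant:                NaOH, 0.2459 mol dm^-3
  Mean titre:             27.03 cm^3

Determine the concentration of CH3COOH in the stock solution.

CH3COOH + NaOH → CH3COONa + H2O
n(NaOH) = 0.02703 × 0.2459 = 6.647 × 10^-3 mol
n(CH3COOH) in the aliquot = 6.647 × 10^-3 mol (1:1 ratio)
[CH3COOH]_dilute = 6.647 × 10^-3 / 0.02500 = 0.2659 mol/L
Dilution factor = 200.0 / 5.006 = 39.95
[CH3COOH]_stock = 0.2659 × 39.95 = 10.62 mol/L

10.62 mol/L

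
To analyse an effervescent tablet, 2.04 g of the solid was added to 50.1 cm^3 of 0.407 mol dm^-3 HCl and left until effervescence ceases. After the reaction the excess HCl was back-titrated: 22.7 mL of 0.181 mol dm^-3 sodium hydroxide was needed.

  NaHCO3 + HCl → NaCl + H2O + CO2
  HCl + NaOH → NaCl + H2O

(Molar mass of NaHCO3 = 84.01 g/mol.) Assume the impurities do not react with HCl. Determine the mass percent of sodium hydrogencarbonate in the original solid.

67.1 %

n(HCl) added = 0.0501 × 0.407 = 0.0204 mol
n(NaOH) used in back-titration = 0.0227 × 0.181 = 4.11 × 10^-3 mol
n(HCl) left over = 4.11 × 10^-3 mol (1:1 ratio)
n(HCl) consumed by analyte = 0.0204 − 4.11 × 10^-3 = 0.0163 mol
n(NaHCO3) = 0.0163 mol (1:1 ratio)
mass of NaHCO3 = 0.0163 × 84.01 = 1.37 g
% NaHCO3 = 1.37 / 2.04 × 100 = 67.1 %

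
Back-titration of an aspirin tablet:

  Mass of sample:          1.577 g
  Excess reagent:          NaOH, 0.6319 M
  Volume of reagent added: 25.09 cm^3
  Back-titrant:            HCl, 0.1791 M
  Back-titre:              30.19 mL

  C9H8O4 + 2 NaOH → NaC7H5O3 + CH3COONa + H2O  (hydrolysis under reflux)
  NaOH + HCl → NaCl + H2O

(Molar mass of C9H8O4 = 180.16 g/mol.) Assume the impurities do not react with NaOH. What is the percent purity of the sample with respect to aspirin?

59.68 %

n(NaOH) added = 0.02509 × 0.6319 = 0.01585 mol
n(HCl) used in back-titration = 0.03019 × 0.1791 = 5.407 × 10^-3 mol
n(NaOH) left over = 5.407 × 10^-3 mol (1:1 ratio)
n(NaOH) consumed by analyte = 0.01585 − 5.407 × 10^-3 = 0.01045 mol
From the 1:2 ratio, n(C9H8O4) = 1/2 × 0.01045 = 5.224 × 10^-3 mol
mass of C9H8O4 = 5.224 × 10^-3 × 180.16 = 0.9411 g
% C9H8O4 = 0.9411 / 1.577 × 100 = 59.68 %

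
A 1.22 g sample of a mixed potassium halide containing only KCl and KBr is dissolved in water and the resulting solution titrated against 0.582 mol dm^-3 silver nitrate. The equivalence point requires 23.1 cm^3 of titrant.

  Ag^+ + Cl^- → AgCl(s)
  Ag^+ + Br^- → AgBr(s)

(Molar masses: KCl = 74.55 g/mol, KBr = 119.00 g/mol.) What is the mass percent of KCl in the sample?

n(AgNO3) = 0.0231 × 0.582 = 0.0134 mol
Let x = n(KCl), y = n(KBr).
Titrant: 1x + 1y = 0.0134;  mass: 74.55x + 119.00y = 1.22
Solving, x = 8.55 × 10^-3 mol, y = 4.90 × 10^-3 mol
mass of KCl = 8.55 × 10^-3 × 74.55 = 0.637 g
% KCl = 0.637 / 1.22 × 100 = 52.2 %

52.2 %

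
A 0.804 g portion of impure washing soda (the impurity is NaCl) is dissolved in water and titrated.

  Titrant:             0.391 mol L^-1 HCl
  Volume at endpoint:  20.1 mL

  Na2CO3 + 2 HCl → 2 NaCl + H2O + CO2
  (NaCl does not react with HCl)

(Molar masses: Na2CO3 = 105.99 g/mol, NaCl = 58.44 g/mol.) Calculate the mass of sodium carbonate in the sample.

0.416 g

n(HCl) = 0.0201 × 0.391 = 7.86 × 10^-3 mol
Let x = n(Na2CO3), y = n(NaCl).
Titrant: 2x = 7.86 × 10^-3;  mass: 105.99x + 58.44y = 0.804
Solving, x = 3.93 × 10^-3 mol, y = 6.63 × 10^-3 mol
mass of Na2CO3 = 3.93 × 10^-3 × 105.99 = 0.416 g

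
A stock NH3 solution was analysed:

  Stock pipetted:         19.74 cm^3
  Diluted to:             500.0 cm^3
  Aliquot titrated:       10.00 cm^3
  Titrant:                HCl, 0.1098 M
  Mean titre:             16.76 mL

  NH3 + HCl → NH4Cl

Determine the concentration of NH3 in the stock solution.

4.661 M

n(HCl) = 0.01676 × 0.1098 = 1.840 × 10^-3 mol
n(NH3) in the aliquot = 1.840 × 10^-3 mol (1:1 ratio)
[NH3]_dilute = 1.840 × 10^-3 / 0.01000 = 0.1840 mol/L
Dilution factor = 500.0 / 19.74 = 25.33
[NH3]_stock = 0.1840 × 25.33 = 4.661 mol/L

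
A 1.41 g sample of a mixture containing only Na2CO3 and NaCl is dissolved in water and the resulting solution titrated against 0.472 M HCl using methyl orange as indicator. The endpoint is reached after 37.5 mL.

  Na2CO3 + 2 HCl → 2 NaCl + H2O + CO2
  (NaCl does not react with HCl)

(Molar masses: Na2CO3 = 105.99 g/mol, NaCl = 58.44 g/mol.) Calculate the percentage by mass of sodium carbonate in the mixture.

66.5 %

n(HCl) = 0.0375 × 0.472 = 0.0177 mol
Let x = n(Na2CO3), y = n(NaCl).
Titrant: 2x = 0.0177;  mass: 105.99x + 58.44y = 1.41
Solving, x = 8.85 × 10^-3 mol, y = 8.08 × 10^-3 mol
mass of Na2CO3 = 8.85 × 10^-3 × 105.99 = 0.938 g
% Na2CO3 = 0.938 / 1.41 × 100 = 66.5 %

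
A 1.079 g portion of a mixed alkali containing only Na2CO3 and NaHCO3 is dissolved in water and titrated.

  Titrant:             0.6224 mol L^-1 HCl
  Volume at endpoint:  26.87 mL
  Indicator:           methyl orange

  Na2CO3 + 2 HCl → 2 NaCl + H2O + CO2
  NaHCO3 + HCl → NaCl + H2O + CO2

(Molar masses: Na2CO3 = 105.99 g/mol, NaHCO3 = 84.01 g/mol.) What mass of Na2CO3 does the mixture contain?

0.5570 g

n(HCl) = 0.02687 × 0.6224 = 0.01672 mol
Let x = n(Na2CO3), y = n(NaHCO3).
Titrant: 2x + 1y = 0.01672;  mass: 105.99x + 84.01y = 1.079
Solving, x = 5.255 × 10^-3 mol, y = 6.214 × 10^-3 mol
mass of Na2CO3 = 5.255 × 10^-3 × 105.99 = 0.5570 g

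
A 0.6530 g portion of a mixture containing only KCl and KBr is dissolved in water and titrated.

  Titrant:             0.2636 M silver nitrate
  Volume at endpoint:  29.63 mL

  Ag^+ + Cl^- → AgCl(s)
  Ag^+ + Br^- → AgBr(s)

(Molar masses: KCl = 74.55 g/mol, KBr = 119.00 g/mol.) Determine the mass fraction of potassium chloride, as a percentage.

n(AgNO3) = 0.02963 × 0.2636 = 7.810 × 10^-3 mol
Let x = n(KCl), y = n(KBr).
Titrant: 1x + 1y = 7.810 × 10^-3;  mass: 74.55x + 119.00y = 0.6530
Solving, x = 6.219 × 10^-3 mol, y = 1.591 × 10^-3 mol
mass of KCl = 6.219 × 10^-3 × 74.55 = 0.4636 g
% KCl = 0.4636 / 0.6530 × 100 = 71.00 %

71.00 %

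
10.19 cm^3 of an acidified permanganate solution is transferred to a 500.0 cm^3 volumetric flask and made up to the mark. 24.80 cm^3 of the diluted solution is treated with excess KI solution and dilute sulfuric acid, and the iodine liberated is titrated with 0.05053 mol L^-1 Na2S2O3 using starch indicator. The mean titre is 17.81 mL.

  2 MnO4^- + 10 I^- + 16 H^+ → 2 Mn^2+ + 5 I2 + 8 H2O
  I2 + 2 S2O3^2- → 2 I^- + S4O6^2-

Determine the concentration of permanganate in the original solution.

n(S2O3^2-) = 0.01781 × 0.05053 = 8.999 × 10^-4 mol
n(I2) = n(S2O3^2-)/2 = 4.500 × 10^-4 mol
From the 2:5 ratio, n(MnO4^-) in the aliquot = 2/5 × 4.500 × 10^-4 = 1.800 × 10^-4 mol
[MnO4^-]_dilute = 1.800 × 10^-4 / 0.02480 = 0.007258 mol/L
[MnO4^-]_original = 0.007258 × 500.0/10.19 = 0.3561 mol/L

0.3561 mol/L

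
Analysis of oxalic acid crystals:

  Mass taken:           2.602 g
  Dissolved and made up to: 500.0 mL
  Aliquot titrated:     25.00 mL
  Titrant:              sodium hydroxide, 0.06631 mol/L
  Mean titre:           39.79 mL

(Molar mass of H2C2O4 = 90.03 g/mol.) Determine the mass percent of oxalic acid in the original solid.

H2C2O4 + 2 NaOH → Na2C2O4 + 2 H2O
n(NaOH) per titration = 0.03979 × 0.06631 = 2.638 × 10^-3 mol
From the 1:2 ratio, n(H2C2O4) in each aliquot = 1/2 × 2.638 × 10^-3 = 1.319 × 10^-3 mol
n(H2C2O4) in the whole flask = 1.319 × 10^-3 × 500.0/25.00 = 0.02638 mol
mass of H2C2O4 = 0.02638 × 90.03 = 2.375 g
% H2C2O4 = 2.375 / 2.602 × 100 = 91.29 %

91.29 %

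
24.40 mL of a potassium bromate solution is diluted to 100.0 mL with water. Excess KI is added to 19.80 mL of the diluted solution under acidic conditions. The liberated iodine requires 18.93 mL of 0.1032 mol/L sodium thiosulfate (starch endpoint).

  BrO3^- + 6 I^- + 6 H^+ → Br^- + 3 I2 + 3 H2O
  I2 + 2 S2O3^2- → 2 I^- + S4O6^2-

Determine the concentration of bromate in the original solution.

n(S2O3^2-) = 0.01893 × 0.1032 = 1.954 × 10^-3 mol
n(I2) = n(S2O3^2-)/2 = 9.768 × 10^-4 mol
From the 1:3 ratio, n(BrO3^-) in the aliquot = 1/3 × 9.768 × 10^-4 = 3.256 × 10^-4 mol
[BrO3^-]_dilute = 3.256 × 10^-4 / 0.01980 = 0.01644 mol/L
[BrO3^-]_original = 0.01644 × 100.0/24.40 = 0.06739 mol/L

0.06739 mol/L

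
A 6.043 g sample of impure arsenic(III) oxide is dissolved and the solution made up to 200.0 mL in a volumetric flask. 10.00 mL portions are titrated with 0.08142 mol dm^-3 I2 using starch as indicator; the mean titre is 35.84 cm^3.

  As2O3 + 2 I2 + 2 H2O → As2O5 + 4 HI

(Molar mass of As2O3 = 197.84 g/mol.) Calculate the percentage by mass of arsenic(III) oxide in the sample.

95.53 %

n(I2) per titration = 0.03584 × 0.08142 = 2.918 × 10^-3 mol
From the 1:2 ratio, n(As2O3) in each aliquot = 1/2 × 2.918 × 10^-3 = 1.459 × 10^-3 mol
n(As2O3) in the whole flask = 1.459 × 10^-3 × 200.0/10.00 = 0.02918 mol
mass of As2O3 = 0.02918 × 197.84 = 5.773 g
% As2O3 = 5.773 / 6.043 × 100 = 95.53 %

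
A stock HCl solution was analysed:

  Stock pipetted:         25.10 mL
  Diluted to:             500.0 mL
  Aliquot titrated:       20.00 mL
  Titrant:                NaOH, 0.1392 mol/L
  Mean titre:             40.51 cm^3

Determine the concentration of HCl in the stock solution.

5.617 mol/L

HCl + NaOH → NaCl + H2O
n(NaOH) = 0.04051 × 0.1392 = 5.639 × 10^-3 mol
n(HCl) in the aliquot = 5.639 × 10^-3 mol (1:1 ratio)
[HCl]_dilute = 5.639 × 10^-3 / 0.02000 = 0.2819 mol/L
Dilution factor = 500.0 / 25.10 = 19.92
[HCl]_stock = 0.2819 × 19.92 = 5.617 mol/L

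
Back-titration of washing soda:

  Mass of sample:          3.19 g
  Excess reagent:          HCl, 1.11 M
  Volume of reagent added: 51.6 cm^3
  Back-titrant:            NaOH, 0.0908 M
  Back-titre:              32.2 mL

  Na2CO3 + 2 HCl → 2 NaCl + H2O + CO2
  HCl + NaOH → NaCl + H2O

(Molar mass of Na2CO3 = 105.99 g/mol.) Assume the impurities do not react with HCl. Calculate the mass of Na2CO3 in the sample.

n(HCl) added = 0.0516 × 1.11 = 0.0573 mol
n(NaOH) used in back-titration = 0.0322 × 0.0908 = 2.92 × 10^-3 mol
n(HCl) left over = 2.92 × 10^-3 mol (1:1 ratio)
n(HCl) consumed by analyte = 0.0573 − 2.92 × 10^-3 = 0.0544 mol
From the 1:2 ratio, n(Na2CO3) = 1/2 × 0.0544 = 0.0272 mol
mass of Na2CO3 = 0.0272 × 105.99 = 2.88 g

2.88 g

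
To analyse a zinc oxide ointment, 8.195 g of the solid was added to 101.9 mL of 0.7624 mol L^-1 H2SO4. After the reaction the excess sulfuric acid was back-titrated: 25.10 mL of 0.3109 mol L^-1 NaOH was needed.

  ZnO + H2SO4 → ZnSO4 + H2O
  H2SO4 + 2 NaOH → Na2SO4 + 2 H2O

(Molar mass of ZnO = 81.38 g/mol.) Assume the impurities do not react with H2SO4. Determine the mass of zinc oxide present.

n(H2SO4) added = 0.1019 × 0.7624 = 0.07769 mol
n(NaOH) used in back-titration = 0.02510 × 0.3109 = 7.804 × 10^-3 mol
From the 1:2 ratio, n(H2SO4) left over = 1/2 × 7.804 × 10^-3 = 3.902 × 10^-3 mol
n(H2SO4) consumed by analyte = 0.07769 − 3.902 × 10^-3 = 0.07379 mol
n(ZnO) = 0.07379 mol (1:1 ratio)
mass of ZnO = 0.07379 × 81.38 = 6.005 g

6.005 g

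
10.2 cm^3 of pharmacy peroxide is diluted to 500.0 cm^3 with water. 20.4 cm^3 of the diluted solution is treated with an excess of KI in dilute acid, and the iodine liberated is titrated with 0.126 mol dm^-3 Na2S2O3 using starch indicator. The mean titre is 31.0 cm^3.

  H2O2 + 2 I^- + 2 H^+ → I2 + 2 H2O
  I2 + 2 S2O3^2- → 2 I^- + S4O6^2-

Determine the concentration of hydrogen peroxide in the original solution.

4.69 mol/L

n(S2O3^2-) = 0.0310 × 0.126 = 3.91 × 10^-3 mol
n(I2) = n(S2O3^2-)/2 = 1.95 × 10^-3 mol
n(H2O2) in the aliquot = 1.95 × 10^-3 mol (1:1 ratio)
[H2O2]_dilute = 1.95 × 10^-3 / 0.0204 = 0.0957 mol/L
[H2O2]_original = 0.0957 × 500.0/10.2 = 4.69 mol/L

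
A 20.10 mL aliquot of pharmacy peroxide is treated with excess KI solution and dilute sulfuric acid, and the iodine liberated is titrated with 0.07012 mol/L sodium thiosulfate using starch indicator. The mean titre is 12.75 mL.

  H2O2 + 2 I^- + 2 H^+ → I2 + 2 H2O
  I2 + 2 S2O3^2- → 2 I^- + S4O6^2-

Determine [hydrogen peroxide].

n(S2O3^2-) = 0.01275 × 0.07012 = 8.940 × 10^-4 mol
n(I2) = n(S2O3^2-)/2 = 4.470 × 10^-4 mol
n(H2O2) in the aliquot = 4.470 × 10^-4 mol (1:1 ratio)
[H2O2] = 4.470 × 10^-4 / 0.02010 = 0.02224 mol/L

0.02224 mol/L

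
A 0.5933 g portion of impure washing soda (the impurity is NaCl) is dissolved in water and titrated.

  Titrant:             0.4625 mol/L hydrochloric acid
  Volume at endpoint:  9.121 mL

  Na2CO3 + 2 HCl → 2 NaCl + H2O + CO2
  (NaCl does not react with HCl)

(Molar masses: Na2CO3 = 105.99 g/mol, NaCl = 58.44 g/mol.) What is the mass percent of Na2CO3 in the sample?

n(HCl) = 0.009121 × 0.4625 = 4.218 × 10^-3 mol
Let x = n(Na2CO3), y = n(NaCl).
Titrant: 2x = 4.218 × 10^-3;  mass: 105.99x + 58.44y = 0.5933
Solving, x = 2.109 × 10^-3 mol, y = 6.327 × 10^-3 mol
mass of Na2CO3 = 2.109 × 10^-3 × 105.99 = 0.2236 g
% Na2CO3 = 0.2236 / 0.5933 × 100 = 37.68 %

37.68 %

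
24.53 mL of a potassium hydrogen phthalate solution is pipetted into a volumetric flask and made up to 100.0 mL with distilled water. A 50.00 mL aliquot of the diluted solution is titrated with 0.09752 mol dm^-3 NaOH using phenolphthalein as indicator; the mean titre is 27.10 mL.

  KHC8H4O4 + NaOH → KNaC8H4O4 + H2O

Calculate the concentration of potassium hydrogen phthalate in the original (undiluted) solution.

n(NaOH) = 0.02710 × 0.09752 = 2.643 × 10^-3 mol
n(KHC8H4O4) in the aliquot = 2.643 × 10^-3 mol (1:1 ratio)
[KHC8H4O4]_dilute = 2.643 × 10^-3 / 0.05000 = 0.05286 mol/L
Dilution factor = 100.0 / 24.53 = 4.077
[KHC8H4O4]_stock = 0.05286 × 4.077 = 0.2155 mol/L

0.2155 mol/L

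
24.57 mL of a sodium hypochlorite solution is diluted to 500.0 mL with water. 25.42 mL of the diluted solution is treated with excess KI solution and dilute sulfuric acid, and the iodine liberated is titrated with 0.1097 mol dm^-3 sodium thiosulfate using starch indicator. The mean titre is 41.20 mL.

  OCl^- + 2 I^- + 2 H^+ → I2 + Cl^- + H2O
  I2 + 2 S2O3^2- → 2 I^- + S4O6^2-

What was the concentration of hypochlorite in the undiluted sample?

n(S2O3^2-) = 0.04120 × 0.1097 = 4.520 × 10^-3 mol
n(I2) = n(S2O3^2-)/2 = 2.260 × 10^-3 mol
n(OCl^-) in the aliquot = 2.260 × 10^-3 mol (1:1 ratio)
[OCl^-]_dilute = 2.260 × 10^-3 / 0.02542 = 0.08890 mol/L
[OCl^-]_original = 0.08890 × 500.0/24.57 = 1.809 mol/L

1.809 mol/L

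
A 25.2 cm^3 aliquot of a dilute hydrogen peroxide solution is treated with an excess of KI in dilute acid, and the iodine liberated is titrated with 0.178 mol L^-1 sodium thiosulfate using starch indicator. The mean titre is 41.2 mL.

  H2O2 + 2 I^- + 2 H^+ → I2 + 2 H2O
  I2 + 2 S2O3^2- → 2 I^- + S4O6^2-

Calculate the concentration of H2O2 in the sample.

0.146 mol/L

n(S2O3^2-) = 0.0412 × 0.178 = 7.33 × 10^-3 mol
n(I2) = n(S2O3^2-)/2 = 3.67 × 10^-3 mol
n(H2O2) in the aliquot = 3.67 × 10^-3 mol (1:1 ratio)
[H2O2] = 3.67 × 10^-3 / 0.0252 = 0.146 mol/L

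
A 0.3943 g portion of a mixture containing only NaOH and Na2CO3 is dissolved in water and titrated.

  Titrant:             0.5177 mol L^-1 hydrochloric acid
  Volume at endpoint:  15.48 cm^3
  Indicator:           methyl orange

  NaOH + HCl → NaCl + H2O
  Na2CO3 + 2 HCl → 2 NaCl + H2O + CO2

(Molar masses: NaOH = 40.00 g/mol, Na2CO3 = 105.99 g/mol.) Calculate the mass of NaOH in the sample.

0.09358 g

n(HCl) = 0.01548 × 0.5177 = 8.014 × 10^-3 mol
Let x = n(NaOH), y = n(Na2CO3).
Titrant: 1x + 2y = 8.014 × 10^-3;  mass: 40.00x + 105.99y = 0.3943
Solving, x = 2.339 × 10^-3 mol, y = 2.837 × 10^-3 mol
mass of NaOH = 2.339 × 10^-3 × 40.00 = 0.09358 g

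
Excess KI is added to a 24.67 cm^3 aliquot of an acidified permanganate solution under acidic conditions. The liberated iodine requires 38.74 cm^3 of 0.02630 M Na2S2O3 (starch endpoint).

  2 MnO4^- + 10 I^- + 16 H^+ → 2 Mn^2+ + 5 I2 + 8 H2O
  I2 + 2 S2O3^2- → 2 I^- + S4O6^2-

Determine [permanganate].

0.008260 M

n(S2O3^2-) = 0.03874 × 0.02630 = 1.019 × 10^-3 mol
n(I2) = n(S2O3^2-)/2 = 5.094 × 10^-4 mol
From the 2:5 ratio, n(MnO4^-) in the aliquot = 2/5 × 5.094 × 10^-4 = 2.038 × 10^-4 mol
[MnO4^-] = 2.038 × 10^-4 / 0.02467 = 0.008260 mol/L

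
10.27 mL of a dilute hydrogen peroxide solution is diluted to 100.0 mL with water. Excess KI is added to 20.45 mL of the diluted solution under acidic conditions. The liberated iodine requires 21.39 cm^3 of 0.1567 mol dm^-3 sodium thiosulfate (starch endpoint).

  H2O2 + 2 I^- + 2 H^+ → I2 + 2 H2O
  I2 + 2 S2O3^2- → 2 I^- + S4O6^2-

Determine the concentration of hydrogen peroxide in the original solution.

n(S2O3^2-) = 0.02139 × 0.1567 = 3.352 × 10^-3 mol
n(I2) = n(S2O3^2-)/2 = 1.676 × 10^-3 mol
n(H2O2) in the aliquot = 1.676 × 10^-3 mol (1:1 ratio)
[H2O2]_dilute = 1.676 × 10^-3 / 0.02045 = 0.08195 mol/L
[H2O2]_original = 0.08195 × 100.0/10.27 = 0.7980 mol/L

0.7980 mol/L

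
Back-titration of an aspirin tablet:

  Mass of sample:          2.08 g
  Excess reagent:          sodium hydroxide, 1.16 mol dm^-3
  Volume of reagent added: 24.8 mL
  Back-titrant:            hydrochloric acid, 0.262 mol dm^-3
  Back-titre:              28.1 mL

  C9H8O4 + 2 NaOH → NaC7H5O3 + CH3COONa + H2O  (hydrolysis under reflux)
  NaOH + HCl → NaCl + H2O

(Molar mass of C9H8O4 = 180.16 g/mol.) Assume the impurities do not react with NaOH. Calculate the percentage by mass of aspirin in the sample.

n(NaOH) added = 0.0248 × 1.16 = 0.0288 mol
n(HCl) used in back-titration = 0.0281 × 0.262 = 7.36 × 10^-3 mol
n(NaOH) left over = 7.36 × 10^-3 mol (1:1 ratio)
n(NaOH) consumed by analyte = 0.0288 − 7.36 × 10^-3 = 0.0214 mol
From the 1:2 ratio, n(C9H8O4) = 1/2 × 0.0214 = 0.0107 mol
mass of C9H8O4 = 0.0107 × 180.16 = 1.93 g
% C9H8O4 = 1.93 / 2.08 × 100 = 92.7 %

92.7 %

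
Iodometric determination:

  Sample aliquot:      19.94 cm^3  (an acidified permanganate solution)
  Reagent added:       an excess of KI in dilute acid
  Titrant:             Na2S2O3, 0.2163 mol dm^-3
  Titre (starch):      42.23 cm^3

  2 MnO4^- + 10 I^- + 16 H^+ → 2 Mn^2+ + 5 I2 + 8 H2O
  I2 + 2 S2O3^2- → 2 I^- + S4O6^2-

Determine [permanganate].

n(S2O3^2-) = 0.04223 × 0.2163 = 9.134 × 10^-3 mol
n(I2) = n(S2O3^2-)/2 = 4.567 × 10^-3 mol
From the 2:5 ratio, n(MnO4^-) in the aliquot = 2/5 × 4.567 × 10^-3 = 1.827 × 10^-3 mol
[MnO4^-] = 1.827 × 10^-3 / 0.01994 = 0.09162 mol/L

0.09162 mol/L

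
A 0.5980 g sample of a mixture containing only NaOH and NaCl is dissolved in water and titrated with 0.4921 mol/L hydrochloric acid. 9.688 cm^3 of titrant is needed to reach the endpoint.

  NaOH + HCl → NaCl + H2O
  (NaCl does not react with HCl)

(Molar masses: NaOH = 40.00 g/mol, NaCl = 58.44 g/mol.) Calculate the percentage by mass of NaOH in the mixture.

n(HCl) = 0.009688 × 0.4921 = 4.767 × 10^-3 mol
Let x = n(NaOH), y = n(NaCl).
Titrant: 1x = 4.767 × 10^-3;  mass: 40.00x + 58.44y = 0.5980
Solving, x = 4.767 × 10^-3 mol, y = 6.970 × 10^-3 mol
mass of NaOH = 4.767 × 10^-3 × 40.00 = 0.1907 g
% NaOH = 0.1907 / 0.5980 × 100 = 31.89 %

31.89 %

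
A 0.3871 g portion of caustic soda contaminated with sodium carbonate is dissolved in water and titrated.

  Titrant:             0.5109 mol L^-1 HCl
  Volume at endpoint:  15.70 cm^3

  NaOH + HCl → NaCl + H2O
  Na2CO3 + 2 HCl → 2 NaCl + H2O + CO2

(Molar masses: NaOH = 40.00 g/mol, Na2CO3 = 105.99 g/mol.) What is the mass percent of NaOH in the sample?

30.20 %

n(HCl) = 0.01570 × 0.5109 = 8.021 × 10^-3 mol
Let x = n(NaOH), y = n(Na2CO3).
Titrant: 1x + 2y = 8.021 × 10^-3;  mass: 40.00x + 105.99y = 0.3871
Solving, x = 2.923 × 10^-3 mol, y = 2.549 × 10^-3 mol
mass of NaOH = 2.923 × 10^-3 × 40.00 = 0.1169 g
% NaOH = 0.1169 / 0.3871 × 100 = 30.20 %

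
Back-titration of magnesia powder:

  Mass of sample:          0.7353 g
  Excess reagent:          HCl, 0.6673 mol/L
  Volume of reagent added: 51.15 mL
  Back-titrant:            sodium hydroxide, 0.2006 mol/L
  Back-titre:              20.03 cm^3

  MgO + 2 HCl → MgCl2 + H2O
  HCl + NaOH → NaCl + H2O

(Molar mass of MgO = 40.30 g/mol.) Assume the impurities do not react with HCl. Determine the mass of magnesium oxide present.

0.6068 g

n(HCl) added = 0.05115 × 0.6673 = 0.03413 mol
n(NaOH) used in back-titration = 0.02003 × 0.2006 = 4.018 × 10^-3 mol
n(HCl) left over = 4.018 × 10^-3 mol (1:1 ratio)
n(HCl) consumed by analyte = 0.03413 − 4.018 × 10^-3 = 0.03011 mol
From the 1:2 ratio, n(MgO) = 1/2 × 0.03011 = 0.01506 mol
mass of MgO = 0.01506 × 40.30 = 0.6068 g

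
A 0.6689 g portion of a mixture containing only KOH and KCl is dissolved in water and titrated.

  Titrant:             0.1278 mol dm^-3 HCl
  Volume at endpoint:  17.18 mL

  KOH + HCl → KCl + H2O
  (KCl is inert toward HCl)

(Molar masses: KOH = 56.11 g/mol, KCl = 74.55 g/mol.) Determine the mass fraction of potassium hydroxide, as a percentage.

n(HCl) = 0.01718 × 0.1278 = 2.196 × 10^-3 mol
Let x = n(KOH), y = n(KCl).
Titrant: 1x = 2.196 × 10^-3;  mass: 56.11x + 74.55y = 0.6689
Solving, x = 2.196 × 10^-3 mol, y = 7.320 × 10^-3 mol
mass of KOH = 2.196 × 10^-3 × 56.11 = 0.1232 g
% KOH = 0.1232 / 0.6689 × 100 = 18.42 %

18.42 %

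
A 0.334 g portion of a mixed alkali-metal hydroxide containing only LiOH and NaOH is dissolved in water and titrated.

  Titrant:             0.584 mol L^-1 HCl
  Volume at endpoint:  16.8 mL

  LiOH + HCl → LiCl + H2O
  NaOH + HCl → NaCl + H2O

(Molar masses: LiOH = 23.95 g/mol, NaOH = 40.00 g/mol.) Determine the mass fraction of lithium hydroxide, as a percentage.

n(HCl) = 0.0168 × 0.584 = 9.81 × 10^-3 mol
Let x = n(LiOH), y = n(NaOH).
Titrant: 1x + 1y = 9.81 × 10^-3;  mass: 23.95x + 40.00y = 0.334
Solving, x = 3.64 × 10^-3 mol, y = 6.17 × 10^-3 mol
mass of LiOH = 3.64 × 10^-3 × 23.95 = 0.0872 g
% LiOH = 0.0872 / 0.334 × 100 = 26.1 %

26.1 %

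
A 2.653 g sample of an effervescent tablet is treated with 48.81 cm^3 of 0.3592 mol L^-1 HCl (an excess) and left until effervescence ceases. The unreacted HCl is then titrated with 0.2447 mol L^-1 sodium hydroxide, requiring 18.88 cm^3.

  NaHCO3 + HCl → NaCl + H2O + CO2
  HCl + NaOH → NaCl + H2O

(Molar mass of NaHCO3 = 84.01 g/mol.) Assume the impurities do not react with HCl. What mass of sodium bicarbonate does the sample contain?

1.085 g

n(HCl) added = 0.04881 × 0.3592 = 0.01753 mol
n(NaOH) used in back-titration = 0.01888 × 0.2447 = 4.620 × 10^-3 mol
n(HCl) left over = 4.620 × 10^-3 mol (1:1 ratio)
n(HCl) consumed by analyte = 0.01753 − 4.620 × 10^-3 = 0.01291 mol
n(NaHCO3) = 0.01291 mol (1:1 ratio)
mass of NaHCO3 = 0.01291 × 84.01 = 1.085 g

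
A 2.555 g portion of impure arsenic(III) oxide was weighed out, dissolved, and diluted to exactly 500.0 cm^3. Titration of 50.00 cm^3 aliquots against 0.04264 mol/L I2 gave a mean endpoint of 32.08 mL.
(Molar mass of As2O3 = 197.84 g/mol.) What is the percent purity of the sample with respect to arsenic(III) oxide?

As2O3 + 2 I2 + 2 H2O → As2O5 + 4 HI
n(I2) per titration = 0.03208 × 0.04264 = 1.368 × 10^-3 mol
From the 1:2 ratio, n(As2O3) in each aliquot = 1/2 × 1.368 × 10^-3 = 6.839 × 10^-4 mol
n(As2O3) in the whole flask = 6.839 × 10^-4 × 500.0/50.00 = 6.839 × 10^-3 mol
mass of As2O3 = 6.839 × 10^-3 × 197.84 = 1.353 g
% As2O3 = 1.353 / 2.555 × 100 = 52.96 %

52.96 %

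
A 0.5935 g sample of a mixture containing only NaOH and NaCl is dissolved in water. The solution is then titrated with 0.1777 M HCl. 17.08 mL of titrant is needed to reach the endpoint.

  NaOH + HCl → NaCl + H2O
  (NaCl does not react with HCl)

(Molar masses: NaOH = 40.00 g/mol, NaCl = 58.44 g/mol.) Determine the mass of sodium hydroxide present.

0.1214 g

n(HCl) = 0.01708 × 0.1777 = 3.035 × 10^-3 mol
Let x = n(NaOH), y = n(NaCl).
Titrant: 1x = 3.035 × 10^-3;  mass: 40.00x + 58.44y = 0.5935
Solving, x = 3.035 × 10^-3 mol, y = 8.078 × 10^-3 mol
mass of NaOH = 3.035 × 10^-3 × 40.00 = 0.1214 g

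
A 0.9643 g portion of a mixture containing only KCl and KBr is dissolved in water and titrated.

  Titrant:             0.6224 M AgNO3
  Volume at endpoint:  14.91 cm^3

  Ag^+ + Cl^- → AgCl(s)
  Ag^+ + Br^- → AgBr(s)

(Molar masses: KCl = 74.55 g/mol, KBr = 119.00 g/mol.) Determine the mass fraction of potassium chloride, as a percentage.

n(AgNO3) = 0.01491 × 0.6224 = 9.280 × 10^-3 mol
Let x = n(KCl), y = n(KBr).
Titrant: 1x + 1y = 9.280 × 10^-3;  mass: 74.55x + 119.00y = 0.9643
Solving, x = 3.150 × 10^-3 mol, y = 6.130 × 10^-3 mol
mass of KCl = 3.150 × 10^-3 × 74.55 = 0.2348 g
% KCl = 0.2348 / 0.9643 × 100 = 24.35 %

24.35 %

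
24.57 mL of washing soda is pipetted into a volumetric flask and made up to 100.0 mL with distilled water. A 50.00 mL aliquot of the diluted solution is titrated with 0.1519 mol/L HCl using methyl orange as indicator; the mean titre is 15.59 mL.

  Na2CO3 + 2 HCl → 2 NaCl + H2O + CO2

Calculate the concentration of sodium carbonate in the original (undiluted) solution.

0.09638 mol/L

n(HCl) = 0.01559 × 0.1519 = 2.368 × 10^-3 mol
From the 1:2 ratio, n(Na2CO3) in the aliquot = 1/2 × 2.368 × 10^-3 = 1.184 × 10^-3 mol
[Na2CO3]_dilute = 1.184 × 10^-3 / 0.05000 = 0.02368 mol/L
Dilution factor = 100.0 / 24.57 = 4.070
[Na2CO3]_stock = 0.02368 × 4.070 = 0.09638 mol/L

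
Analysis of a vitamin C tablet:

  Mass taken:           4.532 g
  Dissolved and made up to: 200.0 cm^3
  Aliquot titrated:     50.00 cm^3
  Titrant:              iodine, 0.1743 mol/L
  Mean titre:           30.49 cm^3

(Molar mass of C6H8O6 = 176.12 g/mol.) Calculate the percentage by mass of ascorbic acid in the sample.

C6H8O6 + I2 → C6H6O6 + 2 HI
n(I2) per titration = 0.03049 × 0.1743 = 5.314 × 10^-3 mol
n(C6H8O6) in each aliquot = 5.314 × 10^-3 mol (1:1 ratio)
n(C6H8O6) in the whole flask = 5.314 × 10^-3 × 200.0/50.00 = 0.02126 mol
mass of C6H8O6 = 0.02126 × 176.12 = 3.744 g
% C6H8O6 = 3.744 / 4.532 × 100 = 82.61 %

82.61 %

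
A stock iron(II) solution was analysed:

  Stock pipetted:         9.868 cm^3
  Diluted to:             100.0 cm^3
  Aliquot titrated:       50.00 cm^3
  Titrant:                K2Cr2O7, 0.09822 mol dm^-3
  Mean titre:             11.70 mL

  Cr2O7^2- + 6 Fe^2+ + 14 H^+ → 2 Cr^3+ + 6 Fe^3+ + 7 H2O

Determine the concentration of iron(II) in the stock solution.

1.397 mol/L

n(K2Cr2O7) = 0.01170 × 0.09822 = 1.149 × 10^-3 mol
From the 6:1 ratio, n(Fe2+) in the aliquot = 6/1 × 1.149 × 10^-3 = 6.895 × 10^-3 mol
[Fe2+]_dilute = 6.895 × 10^-3 / 0.05000 = 0.1379 mol/L
Dilution factor = 100.0 / 9.868 = 10.13
[Fe2+]_stock = 0.1379 × 10.13 = 1.397 mol/L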